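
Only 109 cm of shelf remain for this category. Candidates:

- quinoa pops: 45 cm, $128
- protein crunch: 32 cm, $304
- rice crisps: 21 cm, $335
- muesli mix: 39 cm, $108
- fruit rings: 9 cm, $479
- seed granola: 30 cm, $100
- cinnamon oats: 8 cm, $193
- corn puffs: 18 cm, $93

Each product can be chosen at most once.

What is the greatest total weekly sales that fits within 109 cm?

Filling by ratio: protein crunch + rice crisps + fruit rings + cinnamon oats + corn puffs for 1404, with 21 cm left unused.
The 18 cm tied up in corn puffs is better spent on muesli mix — total rises to 1419 (109 cm).

1419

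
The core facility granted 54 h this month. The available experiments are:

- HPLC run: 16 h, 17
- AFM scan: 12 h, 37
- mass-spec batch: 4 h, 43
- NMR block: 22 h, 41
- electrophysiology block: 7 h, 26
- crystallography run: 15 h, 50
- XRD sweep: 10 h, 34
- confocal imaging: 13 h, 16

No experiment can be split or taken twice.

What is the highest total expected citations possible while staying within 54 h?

190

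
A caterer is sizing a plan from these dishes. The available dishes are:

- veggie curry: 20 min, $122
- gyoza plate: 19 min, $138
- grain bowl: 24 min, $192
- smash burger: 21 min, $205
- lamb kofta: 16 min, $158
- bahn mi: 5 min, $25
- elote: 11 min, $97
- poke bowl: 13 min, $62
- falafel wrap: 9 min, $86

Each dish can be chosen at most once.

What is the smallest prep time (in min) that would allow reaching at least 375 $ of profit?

41

Minimise min subject to total profit ≥ 375.
smash burger + elote + falafel wrap: 388 profit at 41 min.
No combination under 41 min hits 375.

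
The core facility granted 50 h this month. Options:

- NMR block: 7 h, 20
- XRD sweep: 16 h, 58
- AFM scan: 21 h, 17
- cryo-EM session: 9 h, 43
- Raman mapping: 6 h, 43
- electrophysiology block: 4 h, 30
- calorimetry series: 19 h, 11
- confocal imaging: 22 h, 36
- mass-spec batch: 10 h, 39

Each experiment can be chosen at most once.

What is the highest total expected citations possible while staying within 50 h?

213

Taking XRD sweep + cryo-EM session + Raman mapping + electrophysiology block + mass-spec batch: 45 h used, 213 in expected citations.
Next best is NMR block + XRD sweep + cryo-EM session + Raman mapping + mass-spec batch at 203 (48 h) — short by 10.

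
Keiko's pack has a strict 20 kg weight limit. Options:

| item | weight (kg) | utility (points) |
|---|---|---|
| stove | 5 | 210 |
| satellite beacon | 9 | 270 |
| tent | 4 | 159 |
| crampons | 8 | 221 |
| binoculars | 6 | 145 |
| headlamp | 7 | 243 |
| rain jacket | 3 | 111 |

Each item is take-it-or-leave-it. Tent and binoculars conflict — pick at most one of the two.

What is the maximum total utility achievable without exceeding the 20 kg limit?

723

Best packing: stove + tent + headlamp + rain jacket — 19 kg, 723 total.
An exhaustive check of the 128 subsets confirms 723.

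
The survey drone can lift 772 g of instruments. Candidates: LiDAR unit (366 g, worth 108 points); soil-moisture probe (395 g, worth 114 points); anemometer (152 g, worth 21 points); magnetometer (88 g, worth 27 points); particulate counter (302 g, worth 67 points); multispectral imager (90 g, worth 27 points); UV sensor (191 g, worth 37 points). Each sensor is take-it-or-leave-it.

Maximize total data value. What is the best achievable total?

222

Filling by ratio: LiDAR unit + magnetometer + multispectral imager + UV sensor for 199, with 37 g left unused.
Dropping magnetometer and multispectral imager and UV sensor frees 369 g; slotting in soil-moisture probe (395 g) lifts the total to 222 at 761 g.
An exhaustive check of the 128 subsets confirms 222.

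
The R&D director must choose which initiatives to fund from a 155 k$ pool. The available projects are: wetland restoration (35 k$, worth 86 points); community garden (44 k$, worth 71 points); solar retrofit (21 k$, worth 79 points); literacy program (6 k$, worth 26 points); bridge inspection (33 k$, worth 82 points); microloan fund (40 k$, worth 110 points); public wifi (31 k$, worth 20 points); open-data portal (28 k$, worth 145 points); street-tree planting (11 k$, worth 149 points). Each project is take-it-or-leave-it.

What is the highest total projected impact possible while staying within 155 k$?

598

Greedy by ratio would take solar retrofit + literacy program + bridge inspection + microloan fund + open-data portal + street-tree planting: 139 k$ used, total 591.
Replace solar retrofit with wetland restoration: the trade gains 7 net, giving 598 at 153 k$.
The spare 2 k$ is too small for any remaining project, and no exchange beats 598.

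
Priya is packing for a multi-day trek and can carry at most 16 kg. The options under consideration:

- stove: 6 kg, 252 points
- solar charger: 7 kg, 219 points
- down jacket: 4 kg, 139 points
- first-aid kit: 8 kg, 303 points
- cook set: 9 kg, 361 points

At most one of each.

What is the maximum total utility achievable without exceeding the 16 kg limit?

613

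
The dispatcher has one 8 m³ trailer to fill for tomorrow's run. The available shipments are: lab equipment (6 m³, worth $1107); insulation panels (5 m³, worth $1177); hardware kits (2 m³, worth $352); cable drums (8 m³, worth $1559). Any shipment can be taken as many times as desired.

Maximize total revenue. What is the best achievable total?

Greedy by ratio would take insulation panels + hardware kits: 7 m³ used, total 1529.
Dropping insulation panels and hardware kits frees 7 m³; slotting in cable drums (8 m³) lifts the total to 1559 at 8 m³.

1559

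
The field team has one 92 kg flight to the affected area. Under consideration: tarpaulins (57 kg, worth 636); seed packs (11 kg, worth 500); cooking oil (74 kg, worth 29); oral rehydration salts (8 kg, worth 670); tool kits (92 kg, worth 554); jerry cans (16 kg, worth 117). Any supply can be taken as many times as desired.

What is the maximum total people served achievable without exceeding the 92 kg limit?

7370

The ratio ordering already packs tightly: 11×oral rehydration salts, 88 kg, 7370.
No other feasible combination exceeds 7370.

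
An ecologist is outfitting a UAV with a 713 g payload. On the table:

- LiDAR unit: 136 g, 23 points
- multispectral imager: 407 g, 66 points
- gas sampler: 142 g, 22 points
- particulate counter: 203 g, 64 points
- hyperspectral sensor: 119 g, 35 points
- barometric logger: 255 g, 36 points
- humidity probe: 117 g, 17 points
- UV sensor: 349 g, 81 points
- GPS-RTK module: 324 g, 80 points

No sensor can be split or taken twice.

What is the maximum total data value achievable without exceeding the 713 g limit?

By data value per g: particulate counter 0.32, hyperspectral sensor 0.29, GPS-RTK module 0.25, UV sensor 0.23 lead.
Filling by ratio: particulate counter + hyperspectral sensor + GPS-RTK module for 179, with 67 g left unused.
The 324 g tied up in GPS-RTK module is better spent on UV sensor — total rises to 180 (671 g).
Nothing else within 713 g beats 180.

180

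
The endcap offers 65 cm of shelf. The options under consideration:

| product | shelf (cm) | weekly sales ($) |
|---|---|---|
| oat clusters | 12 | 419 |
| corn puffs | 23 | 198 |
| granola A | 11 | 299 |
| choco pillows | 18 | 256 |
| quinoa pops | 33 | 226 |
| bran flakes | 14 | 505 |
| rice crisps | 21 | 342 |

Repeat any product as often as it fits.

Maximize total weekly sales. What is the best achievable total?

2267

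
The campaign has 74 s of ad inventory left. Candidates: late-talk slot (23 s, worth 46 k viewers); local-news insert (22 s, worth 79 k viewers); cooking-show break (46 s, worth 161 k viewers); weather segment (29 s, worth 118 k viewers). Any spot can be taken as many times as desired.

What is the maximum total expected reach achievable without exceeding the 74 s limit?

By expected reach per s: weather segment 4.07, local-news insert 3.59, cooking-show break 3.50 lead.
A density-first pass picks 2×weather segment — 236 at 58 s.
The 29 s tied up in weather segment is better spent on 2×local-news insert — total rises to 276 (73 s).
Every other selection either busts 74 s or fails to beat 276.

276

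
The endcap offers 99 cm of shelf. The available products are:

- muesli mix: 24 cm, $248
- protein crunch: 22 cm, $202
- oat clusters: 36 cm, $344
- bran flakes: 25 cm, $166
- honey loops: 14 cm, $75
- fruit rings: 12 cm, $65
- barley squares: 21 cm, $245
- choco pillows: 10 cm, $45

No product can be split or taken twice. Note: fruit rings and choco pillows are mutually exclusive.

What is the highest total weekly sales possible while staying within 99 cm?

912

A density-first pass picks muesli mix + oat clusters + fruit rings + barley squares — 902 at 93 cm.
Replace fruit rings with honey loops: the trade gains 10 net, giving 912 at 95 cm.
The spare 4 cm is too small for any remaining product, and no feasible exchange beats 912.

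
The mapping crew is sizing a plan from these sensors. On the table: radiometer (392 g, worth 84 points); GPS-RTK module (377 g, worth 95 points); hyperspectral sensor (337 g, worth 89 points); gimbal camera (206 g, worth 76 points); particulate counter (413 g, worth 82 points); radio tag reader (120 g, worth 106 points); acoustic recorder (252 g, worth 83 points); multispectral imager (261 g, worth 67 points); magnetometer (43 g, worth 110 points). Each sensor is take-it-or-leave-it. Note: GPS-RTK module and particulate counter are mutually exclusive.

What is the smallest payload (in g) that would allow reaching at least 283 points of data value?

369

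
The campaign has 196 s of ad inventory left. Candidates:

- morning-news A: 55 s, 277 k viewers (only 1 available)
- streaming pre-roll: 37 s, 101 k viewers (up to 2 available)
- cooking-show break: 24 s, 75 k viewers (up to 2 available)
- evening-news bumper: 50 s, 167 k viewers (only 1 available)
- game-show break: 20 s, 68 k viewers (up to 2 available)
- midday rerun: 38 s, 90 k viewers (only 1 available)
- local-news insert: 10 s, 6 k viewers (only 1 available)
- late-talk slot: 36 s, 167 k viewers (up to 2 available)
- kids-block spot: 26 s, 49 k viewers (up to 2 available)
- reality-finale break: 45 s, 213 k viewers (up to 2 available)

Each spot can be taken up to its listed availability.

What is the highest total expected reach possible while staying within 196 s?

899

A density-first pass picks morning-news A + local-news insert + late-talk slot + 2×reality-finale break — 876 at 191 s.
Replace local-news insert and reality-finale break with cooking-show break + late-talk slot: the trade gains 23 net, giving 899 at 196 s.
No other feasible combination exceeds 899.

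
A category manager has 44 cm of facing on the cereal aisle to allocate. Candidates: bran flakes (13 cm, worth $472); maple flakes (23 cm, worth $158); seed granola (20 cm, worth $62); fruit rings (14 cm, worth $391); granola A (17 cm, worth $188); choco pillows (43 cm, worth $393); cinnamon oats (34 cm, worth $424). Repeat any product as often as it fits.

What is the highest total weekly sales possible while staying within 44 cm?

The ratio ordering already packs tightly: 3×bran flakes, 39 cm, 1416.
That's the maximum — no swap from here does better than 1416.

1416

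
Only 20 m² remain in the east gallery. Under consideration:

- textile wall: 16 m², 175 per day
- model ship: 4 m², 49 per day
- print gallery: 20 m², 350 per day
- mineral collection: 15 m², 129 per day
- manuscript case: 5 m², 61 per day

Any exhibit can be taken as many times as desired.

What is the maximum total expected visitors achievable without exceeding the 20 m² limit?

350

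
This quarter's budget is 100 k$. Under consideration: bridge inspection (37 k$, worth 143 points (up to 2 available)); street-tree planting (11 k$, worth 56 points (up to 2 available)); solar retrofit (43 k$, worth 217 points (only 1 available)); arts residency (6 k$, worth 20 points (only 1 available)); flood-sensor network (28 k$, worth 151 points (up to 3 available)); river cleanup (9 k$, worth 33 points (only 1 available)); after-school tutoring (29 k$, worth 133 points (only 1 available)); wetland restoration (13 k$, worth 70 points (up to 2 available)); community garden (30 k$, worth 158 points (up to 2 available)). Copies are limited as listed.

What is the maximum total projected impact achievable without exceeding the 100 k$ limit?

530

Density check — flood-sensor network 5.39, wetland restoration 5.38, community garden 5.27, street-tree planting 5.09 are the best per k$.
The ratio heuristic lands on 3×flood-sensor network + wetland restoration (523) but leaves 3 k$ idle.
The 28 k$ tied up in flood-sensor network is better spent on community garden — total rises to 530 (99 k$).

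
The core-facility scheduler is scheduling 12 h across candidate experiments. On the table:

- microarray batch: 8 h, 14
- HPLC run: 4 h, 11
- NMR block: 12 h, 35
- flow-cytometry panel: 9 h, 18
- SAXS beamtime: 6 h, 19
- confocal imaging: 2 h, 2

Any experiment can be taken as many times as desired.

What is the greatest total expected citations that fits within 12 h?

Best packing: 2×SAXS beamtime — 12 h, 38 total.
That's the maximum — no swap from here does better than 38.

38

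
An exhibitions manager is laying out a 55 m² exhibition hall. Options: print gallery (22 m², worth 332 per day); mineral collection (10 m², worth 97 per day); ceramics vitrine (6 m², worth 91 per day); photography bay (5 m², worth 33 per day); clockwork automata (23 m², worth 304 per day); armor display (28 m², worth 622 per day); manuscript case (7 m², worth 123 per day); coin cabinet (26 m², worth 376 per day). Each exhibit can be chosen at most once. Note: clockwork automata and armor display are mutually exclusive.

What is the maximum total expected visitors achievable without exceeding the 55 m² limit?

998

Ranking by ratio (expected visitors/m²): armor display 22.21, manuscript case 17.57, ceramics vitrine 15.17.
Filling by ratio: mineral collection + ceramics vitrine + armor display + manuscript case for 933, with 4 m² left unused.
Replace mineral collection and ceramics vitrine and manuscript case with coin cabinet: the trade gains 65 net, giving 998 at 54 m².
Next best is print gallery + photography bay + armor display at 987 (55 m²) — short by 11.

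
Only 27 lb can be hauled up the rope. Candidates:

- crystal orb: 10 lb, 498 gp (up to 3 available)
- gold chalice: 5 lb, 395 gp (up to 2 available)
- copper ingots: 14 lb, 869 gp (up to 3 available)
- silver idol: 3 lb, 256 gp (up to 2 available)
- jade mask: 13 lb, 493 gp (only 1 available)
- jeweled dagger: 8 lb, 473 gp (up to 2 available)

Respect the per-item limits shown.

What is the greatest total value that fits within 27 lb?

The ratio heuristic lands on 2×gold chalice + 2×silver idol + jeweled dagger (1775) but leaves 3 lb idle.
Replace silver idol and jeweled dagger with copper ingots: the trade gains 140 net, giving 1915 at 27 lb.
Nothing else within 27 lb beats 1915.

1915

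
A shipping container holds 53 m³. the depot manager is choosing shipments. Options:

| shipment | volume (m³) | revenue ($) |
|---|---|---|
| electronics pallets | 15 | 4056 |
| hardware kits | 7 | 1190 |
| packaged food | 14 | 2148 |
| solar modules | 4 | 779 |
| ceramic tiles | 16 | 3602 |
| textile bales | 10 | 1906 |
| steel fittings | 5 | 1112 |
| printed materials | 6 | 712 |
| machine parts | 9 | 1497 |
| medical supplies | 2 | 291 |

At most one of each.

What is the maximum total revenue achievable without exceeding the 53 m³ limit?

11866

Ranking by ratio (revenue/m³): electronics pallets 270.40, ceramic tiles 225.12, steel fittings 222.40.
Filling by ratio: electronics pallets + solar modules + ceramic tiles + textile bales + steel fittings + medical supplies for 11746, with 1 m³ left unused.
The 6 m³ tied up in solar modules and medical supplies is better spent on hardware kits — total rises to 11866 (53 m³).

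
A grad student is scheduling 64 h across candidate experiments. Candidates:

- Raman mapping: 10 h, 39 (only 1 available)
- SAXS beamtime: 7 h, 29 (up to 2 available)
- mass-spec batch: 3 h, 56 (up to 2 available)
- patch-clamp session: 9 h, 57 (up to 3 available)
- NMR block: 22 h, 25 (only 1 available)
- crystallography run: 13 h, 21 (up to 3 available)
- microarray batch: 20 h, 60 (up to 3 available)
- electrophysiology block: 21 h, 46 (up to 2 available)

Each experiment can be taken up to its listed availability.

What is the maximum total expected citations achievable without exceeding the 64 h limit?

382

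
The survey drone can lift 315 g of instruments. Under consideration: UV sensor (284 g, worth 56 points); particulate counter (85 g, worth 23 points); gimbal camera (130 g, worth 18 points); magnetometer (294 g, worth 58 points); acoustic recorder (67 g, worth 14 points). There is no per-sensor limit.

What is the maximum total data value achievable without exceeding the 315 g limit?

74

Taking the top-ratio sensors first gives 3×particulate counter for 69 (255 g).
The 85 g tied up in particulate counter is better spent on 2×acoustic recorder — total rises to 74 (304 g).
That's the maximum — no swap from here does better than 74.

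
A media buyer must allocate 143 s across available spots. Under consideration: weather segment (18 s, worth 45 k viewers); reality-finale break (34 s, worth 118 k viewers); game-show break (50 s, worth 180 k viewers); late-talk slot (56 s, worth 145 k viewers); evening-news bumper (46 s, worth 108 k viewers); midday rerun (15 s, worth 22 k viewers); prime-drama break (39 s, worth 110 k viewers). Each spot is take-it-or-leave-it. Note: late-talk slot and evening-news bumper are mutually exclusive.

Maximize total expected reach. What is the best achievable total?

453

Weather segment + reality-finale break + game-show break + prime-drama break uses 141 of the 143 s and totals 453.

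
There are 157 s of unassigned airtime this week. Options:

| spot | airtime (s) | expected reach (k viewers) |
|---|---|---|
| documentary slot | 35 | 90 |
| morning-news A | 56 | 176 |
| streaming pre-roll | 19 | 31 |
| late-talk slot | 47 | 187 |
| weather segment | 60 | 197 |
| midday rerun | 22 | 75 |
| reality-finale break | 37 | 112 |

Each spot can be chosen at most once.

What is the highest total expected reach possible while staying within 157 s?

496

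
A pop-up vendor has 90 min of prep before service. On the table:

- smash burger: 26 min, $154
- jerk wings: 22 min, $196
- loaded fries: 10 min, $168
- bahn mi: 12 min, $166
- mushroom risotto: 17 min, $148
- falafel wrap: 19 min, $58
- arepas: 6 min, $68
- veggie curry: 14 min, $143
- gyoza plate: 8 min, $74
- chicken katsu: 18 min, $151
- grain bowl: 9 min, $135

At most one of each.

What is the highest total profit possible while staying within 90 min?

Taking the top-ratio dishes first gives jerk wings + loaded fries + bahn mi + arepas + veggie curry + gyoza plate + grain bowl for 950 (81 min).
Dropping gyoza plate frees 8 min; slotting in mushroom risotto (17 min) lifts the total to 1024 at 90 min.
Runner-up loaded fries + bahn mi + mushroom risotto + veggie curry + gyoza plate + chicken katsu + grain bowl tops out at 985.

1024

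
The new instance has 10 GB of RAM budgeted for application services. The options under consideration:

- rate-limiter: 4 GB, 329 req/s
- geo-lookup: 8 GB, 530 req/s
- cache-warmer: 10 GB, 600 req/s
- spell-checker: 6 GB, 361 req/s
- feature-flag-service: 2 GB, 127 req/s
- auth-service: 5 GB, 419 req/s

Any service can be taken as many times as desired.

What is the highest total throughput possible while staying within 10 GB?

838

Best packing: 2×auth-service — 10 GB, 838 total.
That's the maximum — no swap from here does better than 838.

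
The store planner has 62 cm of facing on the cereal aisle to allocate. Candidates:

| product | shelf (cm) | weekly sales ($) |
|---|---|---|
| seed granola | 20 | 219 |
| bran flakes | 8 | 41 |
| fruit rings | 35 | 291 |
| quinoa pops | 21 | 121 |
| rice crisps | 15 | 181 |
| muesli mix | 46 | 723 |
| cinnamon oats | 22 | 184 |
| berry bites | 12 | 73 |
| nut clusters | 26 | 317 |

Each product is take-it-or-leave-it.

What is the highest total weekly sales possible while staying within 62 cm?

The ratio ordering already packs tightly: rice crisps + muesli mix, 61 cm, 904.

904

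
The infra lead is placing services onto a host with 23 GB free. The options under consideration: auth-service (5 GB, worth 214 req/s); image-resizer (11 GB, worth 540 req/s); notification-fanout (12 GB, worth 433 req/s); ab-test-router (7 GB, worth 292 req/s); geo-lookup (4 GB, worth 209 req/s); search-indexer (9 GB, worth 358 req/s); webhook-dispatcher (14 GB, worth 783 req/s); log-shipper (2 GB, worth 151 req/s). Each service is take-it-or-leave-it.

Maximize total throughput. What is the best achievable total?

1226

Density check — log-shipper 75.50, webhook-dispatcher 55.93, geo-lookup 52.25 are the best per GB.
The ratio heuristic lands on geo-lookup + webhook-dispatcher + log-shipper (1143) but leaves 3 GB idle.
Replace geo-lookup with ab-test-router: the trade gains 83 net, giving 1226 at 23 GB.
Runner-up auth-service + geo-lookup + webhook-dispatcher tops out at 1206.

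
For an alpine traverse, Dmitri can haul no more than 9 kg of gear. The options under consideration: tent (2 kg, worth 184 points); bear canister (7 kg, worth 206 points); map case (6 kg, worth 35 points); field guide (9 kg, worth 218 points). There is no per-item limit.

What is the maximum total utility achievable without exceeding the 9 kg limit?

736

4×tent uses 8 of the 9 kg and totals 736.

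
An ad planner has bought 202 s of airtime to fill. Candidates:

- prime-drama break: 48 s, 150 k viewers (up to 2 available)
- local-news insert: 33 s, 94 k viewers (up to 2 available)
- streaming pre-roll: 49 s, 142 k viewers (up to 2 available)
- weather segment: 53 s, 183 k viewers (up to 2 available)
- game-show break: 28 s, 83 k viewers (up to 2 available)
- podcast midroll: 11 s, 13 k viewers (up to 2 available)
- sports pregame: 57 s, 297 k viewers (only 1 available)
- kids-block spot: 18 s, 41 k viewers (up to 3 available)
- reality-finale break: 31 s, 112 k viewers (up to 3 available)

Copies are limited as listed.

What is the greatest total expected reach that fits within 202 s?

Ranking by ratio (expected reach/s): sports pregame 5.21, reality-finale break 3.61, weather segment 3.45.
Greedy by ratio would take prime-drama break + sports pregame + 3×reality-finale break: 198 s used, total 783.
The 79 s tied up in prime-drama break and reality-finale break is better spent on weather segment + game-show break — total rises to 787 (200 s).

787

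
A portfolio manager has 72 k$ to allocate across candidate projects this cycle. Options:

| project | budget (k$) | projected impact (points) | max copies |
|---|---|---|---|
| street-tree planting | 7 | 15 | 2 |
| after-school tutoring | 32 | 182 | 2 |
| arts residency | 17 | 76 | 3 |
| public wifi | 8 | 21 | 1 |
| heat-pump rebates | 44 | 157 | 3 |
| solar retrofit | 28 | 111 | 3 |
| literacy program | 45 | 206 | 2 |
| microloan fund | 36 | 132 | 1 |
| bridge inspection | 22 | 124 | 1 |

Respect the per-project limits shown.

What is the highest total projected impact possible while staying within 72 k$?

Best packing: 2×after-school tutoring + public wifi — 72 k$, 385 total.
No other feasible combination exceeds 385.

385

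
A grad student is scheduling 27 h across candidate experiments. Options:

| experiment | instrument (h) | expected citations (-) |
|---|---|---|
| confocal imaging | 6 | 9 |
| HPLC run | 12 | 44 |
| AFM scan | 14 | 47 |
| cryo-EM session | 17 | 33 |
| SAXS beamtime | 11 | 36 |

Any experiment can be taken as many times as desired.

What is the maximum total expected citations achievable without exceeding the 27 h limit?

91

By expected citations per h: HPLC run 3.67, AFM scan 3.36, SAXS beamtime 3.27, cryo-EM session 1.94 lead.
The ratio heuristic lands on 2×HPLC run (88) but leaves 3 h idle.
Dropping HPLC run frees 12 h; slotting in AFM scan (14 h) lifts the total to 91 at 26 h.
That's the maximum — no swap from here does better than 91.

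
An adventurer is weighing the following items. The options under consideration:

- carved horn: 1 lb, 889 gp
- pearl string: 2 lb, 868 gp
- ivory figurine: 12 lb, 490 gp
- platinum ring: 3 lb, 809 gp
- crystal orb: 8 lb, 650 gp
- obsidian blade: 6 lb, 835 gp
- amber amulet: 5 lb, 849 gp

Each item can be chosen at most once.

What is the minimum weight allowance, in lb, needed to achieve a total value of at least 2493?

6

Look for the lowest-weight combination reaching 2493.
carved horn + pearl string + platinum ring: 2566 value at 6 lb.
Any bundle with less than 6 lb falls short of 2493.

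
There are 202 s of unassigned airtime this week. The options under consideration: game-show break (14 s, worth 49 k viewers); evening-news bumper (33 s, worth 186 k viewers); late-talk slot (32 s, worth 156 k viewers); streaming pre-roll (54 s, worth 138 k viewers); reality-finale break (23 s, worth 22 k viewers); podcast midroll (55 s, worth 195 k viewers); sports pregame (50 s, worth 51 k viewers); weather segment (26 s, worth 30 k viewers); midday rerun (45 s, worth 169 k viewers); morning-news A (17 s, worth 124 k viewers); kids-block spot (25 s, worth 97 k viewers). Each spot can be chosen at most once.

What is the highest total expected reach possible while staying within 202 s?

The ratio heuristic lands on game-show break + evening-news bumper + late-talk slot + weather segment + midday rerun + morning-news A + kids-block spot (811) but leaves 10 s idle.
The 51 s tied up in weather segment and kids-block spot is better spent on podcast midroll — total rises to 879 (196 s).
An exhaustive check of the 2048 subsets confirms 879.

879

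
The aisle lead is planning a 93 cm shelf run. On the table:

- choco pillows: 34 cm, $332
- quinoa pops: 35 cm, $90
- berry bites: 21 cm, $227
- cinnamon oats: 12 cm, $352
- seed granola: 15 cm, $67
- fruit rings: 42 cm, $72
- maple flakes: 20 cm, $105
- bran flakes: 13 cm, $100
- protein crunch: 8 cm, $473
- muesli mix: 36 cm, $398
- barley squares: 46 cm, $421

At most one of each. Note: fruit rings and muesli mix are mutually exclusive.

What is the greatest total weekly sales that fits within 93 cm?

1555

Ranking by ratio (weekly sales/cm): protein crunch 59.12, cinnamon oats 29.33, muesli mix 11.06, berry bites 10.81.
A density-first pass picks berry bites + cinnamon oats + bran flakes + protein crunch + muesli mix — 1550 at 90 cm.
Dropping berry bites and bran flakes frees 34 cm; slotting in choco pillows (34 cm) lifts the total to 1555 at 90 cm.
No other feasible combination exceeds 1555.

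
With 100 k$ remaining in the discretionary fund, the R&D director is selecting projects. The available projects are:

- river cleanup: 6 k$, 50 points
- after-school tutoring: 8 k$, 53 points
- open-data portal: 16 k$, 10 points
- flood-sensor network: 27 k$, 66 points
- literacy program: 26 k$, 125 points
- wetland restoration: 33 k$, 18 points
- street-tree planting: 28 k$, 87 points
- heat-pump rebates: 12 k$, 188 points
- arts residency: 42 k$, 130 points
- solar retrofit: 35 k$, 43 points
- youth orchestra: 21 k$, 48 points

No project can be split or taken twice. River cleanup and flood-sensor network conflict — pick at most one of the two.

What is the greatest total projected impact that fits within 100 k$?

546

The ratio heuristic lands on river cleanup + after-school tutoring + open-data portal + literacy program + street-tree planting + heat-pump rebates (513) but leaves 4 k$ idle.
The 44 k$ tied up in open-data portal and street-tree planting is better spent on arts residency — total rises to 546 (94 k$).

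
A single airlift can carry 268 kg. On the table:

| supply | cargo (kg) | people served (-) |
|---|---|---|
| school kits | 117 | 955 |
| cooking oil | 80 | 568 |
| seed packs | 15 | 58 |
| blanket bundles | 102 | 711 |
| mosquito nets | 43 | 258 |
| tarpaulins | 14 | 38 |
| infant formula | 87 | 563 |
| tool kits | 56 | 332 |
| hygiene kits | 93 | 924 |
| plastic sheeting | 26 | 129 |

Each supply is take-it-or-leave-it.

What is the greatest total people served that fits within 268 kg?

2211

By people served per kg: hygiene kits 9.94, school kits 8.16, cooking oil 7.10, blanket bundles 6.97 lead.
Taking the top-ratio supplies first gives school kits + seed packs + mosquito nets + hygiene kits for 2195 (268 kg).
Dropping seed packs and mosquito nets frees 58 kg; slotting in tool kits (56 kg) lifts the total to 2211 at 266 kg.
Nothing else within 268 kg beats 2211.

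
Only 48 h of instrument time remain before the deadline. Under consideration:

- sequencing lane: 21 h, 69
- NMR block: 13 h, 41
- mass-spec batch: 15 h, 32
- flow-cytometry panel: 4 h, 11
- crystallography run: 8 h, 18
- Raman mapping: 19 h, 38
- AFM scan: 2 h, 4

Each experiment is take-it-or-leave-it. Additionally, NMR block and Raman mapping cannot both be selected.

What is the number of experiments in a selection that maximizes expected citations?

Best achievable expected citations is 143.
One optimal bundle: sequencing lane + NMR block + flow-cytometry panel + crystallography run + AFM scan (48 h).
Every optimal selection uses 5 experiments.

5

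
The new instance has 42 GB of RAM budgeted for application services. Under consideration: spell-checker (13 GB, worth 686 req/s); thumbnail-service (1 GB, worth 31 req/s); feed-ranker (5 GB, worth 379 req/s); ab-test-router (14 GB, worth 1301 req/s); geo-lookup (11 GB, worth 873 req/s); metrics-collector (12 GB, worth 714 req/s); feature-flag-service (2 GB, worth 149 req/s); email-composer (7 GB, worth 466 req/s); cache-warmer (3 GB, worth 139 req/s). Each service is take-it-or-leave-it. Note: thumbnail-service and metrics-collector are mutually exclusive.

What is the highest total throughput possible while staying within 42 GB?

The ratio ordering already packs tightly: feed-ranker + ab-test-router + geo-lookup + feature-flag-service + email-composer + cache-warmer, 42 GB, 3307.
Next best is feed-ranker + ab-test-router + geo-lookup + metrics-collector at 3267 (42 GB) — short by 40.

3307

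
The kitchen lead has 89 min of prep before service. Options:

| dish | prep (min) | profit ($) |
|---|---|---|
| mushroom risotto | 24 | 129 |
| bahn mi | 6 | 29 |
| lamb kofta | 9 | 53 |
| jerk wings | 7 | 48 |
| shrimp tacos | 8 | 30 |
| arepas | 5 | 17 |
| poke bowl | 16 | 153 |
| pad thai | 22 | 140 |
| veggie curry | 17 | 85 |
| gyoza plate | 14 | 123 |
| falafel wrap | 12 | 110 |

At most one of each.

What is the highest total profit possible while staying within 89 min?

659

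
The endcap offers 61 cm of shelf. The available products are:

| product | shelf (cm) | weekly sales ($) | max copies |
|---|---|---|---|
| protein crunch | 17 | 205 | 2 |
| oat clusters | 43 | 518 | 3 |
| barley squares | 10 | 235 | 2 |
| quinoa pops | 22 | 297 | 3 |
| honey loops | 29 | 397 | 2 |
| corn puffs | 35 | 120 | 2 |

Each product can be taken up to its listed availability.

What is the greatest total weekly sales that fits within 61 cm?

972

Greedy by ratio would take 2×barley squares + honey loops: 49 cm used, total 867.
The 29 cm tied up in honey loops is better spent on protein crunch + quinoa pops — total rises to 972 (59 cm).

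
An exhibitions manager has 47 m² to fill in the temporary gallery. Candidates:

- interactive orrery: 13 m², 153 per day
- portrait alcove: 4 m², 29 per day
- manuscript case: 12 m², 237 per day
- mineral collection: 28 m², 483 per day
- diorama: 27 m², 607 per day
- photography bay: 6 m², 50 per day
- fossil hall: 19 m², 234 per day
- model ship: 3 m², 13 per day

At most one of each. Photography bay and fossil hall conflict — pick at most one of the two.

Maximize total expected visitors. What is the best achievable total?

894

Manuscript case + diorama + photography bay uses 45 of the 47 m² and totals 894.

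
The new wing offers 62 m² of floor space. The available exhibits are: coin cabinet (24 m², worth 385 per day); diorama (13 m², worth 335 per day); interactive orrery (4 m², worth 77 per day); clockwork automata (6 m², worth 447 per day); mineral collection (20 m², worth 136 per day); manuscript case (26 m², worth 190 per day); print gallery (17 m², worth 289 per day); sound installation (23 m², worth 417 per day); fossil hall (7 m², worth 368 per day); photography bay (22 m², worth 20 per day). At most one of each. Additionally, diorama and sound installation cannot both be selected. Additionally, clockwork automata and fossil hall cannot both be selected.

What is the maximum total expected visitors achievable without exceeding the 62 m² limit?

Best packing: coin cabinet + diorama + clockwork automata + print gallery — 60 m², 1456 total.
Every other selection either busts 62 m² or breaks a pairing rule or fails to beat 1456.

1456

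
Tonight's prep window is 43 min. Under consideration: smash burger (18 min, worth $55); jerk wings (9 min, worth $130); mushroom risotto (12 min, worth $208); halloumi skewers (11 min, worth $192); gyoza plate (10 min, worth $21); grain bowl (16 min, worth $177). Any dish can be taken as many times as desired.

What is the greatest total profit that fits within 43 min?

Ranking by ratio (profit/min): halloumi skewers 17.45, mushroom risotto 17.33, jerk wings 14.44.
Filling by ratio: jerk wings + 3×halloumi skewers for 706, with 1 min left unused.
Replace halloumi skewers with mushroom risotto: the trade gains 16 net, giving 722 at 43 min.
No other feasible combination exceeds 722.

722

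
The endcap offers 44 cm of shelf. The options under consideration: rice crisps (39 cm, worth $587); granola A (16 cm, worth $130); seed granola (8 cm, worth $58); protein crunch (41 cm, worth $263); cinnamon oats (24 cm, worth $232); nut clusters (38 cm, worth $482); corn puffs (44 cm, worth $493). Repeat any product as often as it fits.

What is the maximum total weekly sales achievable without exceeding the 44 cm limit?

Best packing: rice crisps — 39 cm, 587 total.
No other feasible combination exceeds 587.

587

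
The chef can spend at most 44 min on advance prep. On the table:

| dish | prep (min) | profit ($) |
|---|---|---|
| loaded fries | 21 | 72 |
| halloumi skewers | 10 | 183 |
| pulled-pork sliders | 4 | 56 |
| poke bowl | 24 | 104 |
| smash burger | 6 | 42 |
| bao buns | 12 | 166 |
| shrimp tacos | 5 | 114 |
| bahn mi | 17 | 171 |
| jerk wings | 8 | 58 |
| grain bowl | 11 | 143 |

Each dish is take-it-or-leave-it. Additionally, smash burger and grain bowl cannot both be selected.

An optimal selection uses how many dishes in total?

The maximum profit within 44 min is 662.
halloumi skewers + pulled-pork sliders + bao buns + shrimp tacos + grain bowl hits 662 at 42 min.
Every optimal selection uses 5 dishes.

5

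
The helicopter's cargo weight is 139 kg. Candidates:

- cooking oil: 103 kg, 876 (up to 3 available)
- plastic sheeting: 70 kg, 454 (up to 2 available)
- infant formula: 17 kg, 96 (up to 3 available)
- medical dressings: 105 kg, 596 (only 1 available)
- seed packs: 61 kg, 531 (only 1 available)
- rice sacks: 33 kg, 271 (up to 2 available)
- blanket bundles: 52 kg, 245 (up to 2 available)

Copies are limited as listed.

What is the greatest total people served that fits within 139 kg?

1147

Taking the top-ratio supplies first gives seed packs + 2×rice sacks for 1073 (127 kg).
Dropping seed packs and rice sacks frees 94 kg; slotting in cooking oil (103 kg) lifts the total to 1147 at 136 kg.
The spare 3 kg is too small for any remaining supply, and no exchange beats 1147.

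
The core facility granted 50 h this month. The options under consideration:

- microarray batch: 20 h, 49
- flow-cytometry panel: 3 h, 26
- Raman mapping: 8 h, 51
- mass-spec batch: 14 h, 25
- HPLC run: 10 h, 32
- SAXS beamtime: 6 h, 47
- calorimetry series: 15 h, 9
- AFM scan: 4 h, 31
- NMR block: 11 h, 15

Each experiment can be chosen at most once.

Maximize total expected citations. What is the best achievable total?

Taking flow-cytometry panel + Raman mapping + mass-spec batch + HPLC run + SAXS beamtime + AFM scan: 45 h used, 212 in expected citations.

212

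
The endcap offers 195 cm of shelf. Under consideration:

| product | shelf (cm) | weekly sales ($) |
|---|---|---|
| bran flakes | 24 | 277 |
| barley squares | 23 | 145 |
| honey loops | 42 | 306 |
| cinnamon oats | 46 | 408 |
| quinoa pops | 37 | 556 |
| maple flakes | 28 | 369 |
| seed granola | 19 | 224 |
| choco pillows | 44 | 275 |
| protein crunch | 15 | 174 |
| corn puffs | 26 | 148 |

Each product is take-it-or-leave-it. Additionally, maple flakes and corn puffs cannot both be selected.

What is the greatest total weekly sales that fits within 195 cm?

2153

Best packing: bran flakes + barley squares + cinnamon oats + quinoa pops + maple flakes + seed granola + protein crunch — 192 cm, 2153 total.
The closest alternative, bran flakes + honey loops + cinnamon oats + quinoa pops + maple flakes + protein crunch, reaches only 2090.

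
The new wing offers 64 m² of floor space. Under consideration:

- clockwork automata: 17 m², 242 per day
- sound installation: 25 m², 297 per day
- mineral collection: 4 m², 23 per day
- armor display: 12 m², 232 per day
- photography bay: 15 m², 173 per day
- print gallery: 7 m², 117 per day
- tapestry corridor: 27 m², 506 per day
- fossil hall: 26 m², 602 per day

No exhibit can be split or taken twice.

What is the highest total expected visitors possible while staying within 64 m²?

Taking the top-ratio exhibits first gives clockwork automata + armor display + print gallery + fossil hall for 1193 (62 m²).
The 29 m² tied up in clockwork automata and armor display is better spent on mineral collection + tapestry corridor — total rises to 1248 (64 m²).
Runner-up print gallery + tapestry corridor + fossil hall tops out at 1225.

1248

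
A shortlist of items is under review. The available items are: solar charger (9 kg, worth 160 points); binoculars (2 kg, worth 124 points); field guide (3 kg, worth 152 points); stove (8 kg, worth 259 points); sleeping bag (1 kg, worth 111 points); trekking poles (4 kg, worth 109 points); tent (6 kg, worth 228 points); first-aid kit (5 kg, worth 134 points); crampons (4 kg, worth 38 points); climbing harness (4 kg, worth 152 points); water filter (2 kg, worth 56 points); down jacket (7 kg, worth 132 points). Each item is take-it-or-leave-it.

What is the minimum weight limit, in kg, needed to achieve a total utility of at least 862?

20

Minimise kg subject to total utility ≥ 862.
binoculars + field guide + stove + sleeping bag + tent: 874 utility at 20 kg.
Below 20 kg the best achievable stays under 862.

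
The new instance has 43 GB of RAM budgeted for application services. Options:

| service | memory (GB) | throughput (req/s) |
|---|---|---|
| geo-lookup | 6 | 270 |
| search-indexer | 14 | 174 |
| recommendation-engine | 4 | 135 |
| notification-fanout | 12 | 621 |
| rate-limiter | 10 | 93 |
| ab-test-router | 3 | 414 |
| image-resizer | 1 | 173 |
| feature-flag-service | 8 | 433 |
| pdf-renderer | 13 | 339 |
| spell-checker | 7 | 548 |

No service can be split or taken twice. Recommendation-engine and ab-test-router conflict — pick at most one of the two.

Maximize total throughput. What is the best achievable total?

2459

By throughput per GB: image-resizer 173.00, ab-test-router 138.00, spell-checker 78.29, feature-flag-service 54.12 lead.
Best packing: geo-lookup + notification-fanout + ab-test-router + image-resizer + feature-flag-service + spell-checker — 37 GB, 2459 total.
Every other selection either busts 43 GB or breaks a pairing rule or fails to beat 2459.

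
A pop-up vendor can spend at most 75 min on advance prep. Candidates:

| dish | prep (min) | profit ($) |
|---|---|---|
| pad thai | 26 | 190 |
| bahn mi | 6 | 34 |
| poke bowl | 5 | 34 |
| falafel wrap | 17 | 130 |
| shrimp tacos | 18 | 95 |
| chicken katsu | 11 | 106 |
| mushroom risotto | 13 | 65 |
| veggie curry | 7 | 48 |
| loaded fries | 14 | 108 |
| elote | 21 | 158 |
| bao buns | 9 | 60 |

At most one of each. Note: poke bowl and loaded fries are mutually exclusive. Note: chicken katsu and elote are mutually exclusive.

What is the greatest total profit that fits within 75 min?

582

Pad thai + falafel wrap + chicken katsu + veggie curry + loaded fries uses 75 of the 75 min and totals 582.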